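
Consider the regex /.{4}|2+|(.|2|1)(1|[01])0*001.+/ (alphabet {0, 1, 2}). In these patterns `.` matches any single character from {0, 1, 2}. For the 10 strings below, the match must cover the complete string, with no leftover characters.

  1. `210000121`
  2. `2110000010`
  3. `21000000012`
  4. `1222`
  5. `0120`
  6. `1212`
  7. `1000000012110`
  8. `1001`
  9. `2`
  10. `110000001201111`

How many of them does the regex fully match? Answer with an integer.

9

1. `210000121` → match
2. `2110000010` → no match
3. `21000000012` → match
4. `1222` → match
5. `0120` → match
6. `1212` → match
7 → match
8. `1001` → match
9. `2` → match
10 → match
Total matched: 9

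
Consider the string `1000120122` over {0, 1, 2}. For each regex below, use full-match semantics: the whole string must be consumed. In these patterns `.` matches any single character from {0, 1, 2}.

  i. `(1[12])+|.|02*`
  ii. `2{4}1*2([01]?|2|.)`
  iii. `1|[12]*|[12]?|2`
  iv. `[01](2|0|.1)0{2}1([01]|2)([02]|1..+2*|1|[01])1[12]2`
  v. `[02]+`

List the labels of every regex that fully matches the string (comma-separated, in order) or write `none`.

i → no match
ii → no match — must start with `2`
iii → no match
iv → match
v → no match

iv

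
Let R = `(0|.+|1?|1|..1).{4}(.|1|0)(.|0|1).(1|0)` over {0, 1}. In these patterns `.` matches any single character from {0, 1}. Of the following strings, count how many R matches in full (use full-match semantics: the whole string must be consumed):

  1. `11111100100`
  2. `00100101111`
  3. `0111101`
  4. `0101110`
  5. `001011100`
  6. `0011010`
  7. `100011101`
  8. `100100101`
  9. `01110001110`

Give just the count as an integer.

1. `11111100100` → match
2. `00100101111` → match
3. `0111101` → no match
4. `0101110` → no match
5. `001011100` → match
6. `0011010` → no match
7. `100011101` → match
8. `100100101` → match
9. `01110001110` → match
Total matched: 6

6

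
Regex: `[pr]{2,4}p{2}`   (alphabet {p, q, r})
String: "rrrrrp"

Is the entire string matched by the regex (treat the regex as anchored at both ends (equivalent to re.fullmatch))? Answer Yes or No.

No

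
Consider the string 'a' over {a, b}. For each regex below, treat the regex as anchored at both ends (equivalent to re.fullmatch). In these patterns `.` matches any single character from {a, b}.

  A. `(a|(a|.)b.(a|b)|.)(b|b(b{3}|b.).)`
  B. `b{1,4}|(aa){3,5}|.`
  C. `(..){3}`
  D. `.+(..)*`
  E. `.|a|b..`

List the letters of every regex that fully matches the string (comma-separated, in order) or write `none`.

B, D, E

A → no match
B → match
C → no match
D → match
E → match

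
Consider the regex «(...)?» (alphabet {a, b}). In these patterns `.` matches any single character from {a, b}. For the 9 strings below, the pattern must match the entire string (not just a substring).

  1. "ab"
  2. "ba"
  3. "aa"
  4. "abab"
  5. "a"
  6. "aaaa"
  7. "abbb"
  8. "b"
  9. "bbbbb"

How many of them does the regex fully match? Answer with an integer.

1 → no match
2 → no match
3 → no match
4 → no match
5 → no match
6 → no match
7 → no match
8 → no match
9 → no match
Total matched: 0

0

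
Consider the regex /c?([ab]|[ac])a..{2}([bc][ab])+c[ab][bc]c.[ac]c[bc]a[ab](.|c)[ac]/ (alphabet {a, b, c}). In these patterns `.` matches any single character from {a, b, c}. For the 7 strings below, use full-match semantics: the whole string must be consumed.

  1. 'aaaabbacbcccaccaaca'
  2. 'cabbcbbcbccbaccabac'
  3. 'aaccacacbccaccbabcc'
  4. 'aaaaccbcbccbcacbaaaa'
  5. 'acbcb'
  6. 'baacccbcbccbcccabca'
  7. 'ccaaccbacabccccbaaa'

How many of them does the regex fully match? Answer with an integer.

4

1 → match
2 → match
3 → match
4 → no match
5. 'acbcb' → no match
6 → match
7 → no match
Total matched: 4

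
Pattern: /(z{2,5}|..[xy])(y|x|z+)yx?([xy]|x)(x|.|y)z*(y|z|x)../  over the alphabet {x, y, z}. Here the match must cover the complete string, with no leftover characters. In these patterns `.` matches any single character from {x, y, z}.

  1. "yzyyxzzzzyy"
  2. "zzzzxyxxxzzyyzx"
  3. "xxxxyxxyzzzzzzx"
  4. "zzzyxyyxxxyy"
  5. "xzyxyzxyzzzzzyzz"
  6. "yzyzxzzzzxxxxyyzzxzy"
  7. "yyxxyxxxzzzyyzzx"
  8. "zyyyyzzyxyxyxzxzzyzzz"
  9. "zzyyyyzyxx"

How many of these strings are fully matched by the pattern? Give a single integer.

1 → no match
2 → no match
3 → match
4 → no match
5 → no match
6 → no match
7 → no match
8 → no match
9 → match
Total matched: 2

2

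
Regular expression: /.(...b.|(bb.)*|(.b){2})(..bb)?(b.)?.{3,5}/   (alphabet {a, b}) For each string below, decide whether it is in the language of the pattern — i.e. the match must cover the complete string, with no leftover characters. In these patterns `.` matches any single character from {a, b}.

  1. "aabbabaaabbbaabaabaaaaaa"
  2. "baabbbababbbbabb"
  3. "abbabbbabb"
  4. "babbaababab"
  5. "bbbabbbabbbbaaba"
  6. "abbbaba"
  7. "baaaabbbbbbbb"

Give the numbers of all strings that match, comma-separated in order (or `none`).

3, 5, 6

1 → no match
2 → no match
3 → match
4 → no match
5 → match
6 → match
7 → no match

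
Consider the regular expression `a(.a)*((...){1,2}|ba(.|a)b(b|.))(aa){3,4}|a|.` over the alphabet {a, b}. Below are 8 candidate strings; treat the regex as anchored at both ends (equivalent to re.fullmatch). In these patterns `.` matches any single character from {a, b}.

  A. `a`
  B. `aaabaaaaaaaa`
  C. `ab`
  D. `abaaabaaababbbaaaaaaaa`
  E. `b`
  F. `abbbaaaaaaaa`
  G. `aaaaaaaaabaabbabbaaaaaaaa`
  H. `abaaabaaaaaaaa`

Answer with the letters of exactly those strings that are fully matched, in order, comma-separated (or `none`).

A → match
B → match
C → no match
D → match
E → match
F → match
G → match
H → match

A, B, D, E, F, G, H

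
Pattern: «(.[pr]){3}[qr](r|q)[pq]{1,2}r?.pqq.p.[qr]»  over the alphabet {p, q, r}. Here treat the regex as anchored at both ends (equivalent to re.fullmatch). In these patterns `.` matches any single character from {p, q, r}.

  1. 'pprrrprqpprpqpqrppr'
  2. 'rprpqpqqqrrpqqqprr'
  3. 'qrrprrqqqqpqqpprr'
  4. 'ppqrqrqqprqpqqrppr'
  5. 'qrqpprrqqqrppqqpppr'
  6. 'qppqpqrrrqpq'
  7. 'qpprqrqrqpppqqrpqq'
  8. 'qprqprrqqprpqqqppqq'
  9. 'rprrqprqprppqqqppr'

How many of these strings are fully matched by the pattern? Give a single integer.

1 → no match
2 → match
3 → match
4 → match
5 → match
6 → no match
7 → match
8 → no match
9 → match
Total matched: 6

6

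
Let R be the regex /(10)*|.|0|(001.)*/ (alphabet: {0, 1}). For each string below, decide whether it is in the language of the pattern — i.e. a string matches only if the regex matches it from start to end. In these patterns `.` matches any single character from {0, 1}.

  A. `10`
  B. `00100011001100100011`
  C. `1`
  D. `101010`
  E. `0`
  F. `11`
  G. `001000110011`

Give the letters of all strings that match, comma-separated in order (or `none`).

A, B, C, D, E, G

A → match
B → match
C → match
D → match
E → match
F → no match
G → match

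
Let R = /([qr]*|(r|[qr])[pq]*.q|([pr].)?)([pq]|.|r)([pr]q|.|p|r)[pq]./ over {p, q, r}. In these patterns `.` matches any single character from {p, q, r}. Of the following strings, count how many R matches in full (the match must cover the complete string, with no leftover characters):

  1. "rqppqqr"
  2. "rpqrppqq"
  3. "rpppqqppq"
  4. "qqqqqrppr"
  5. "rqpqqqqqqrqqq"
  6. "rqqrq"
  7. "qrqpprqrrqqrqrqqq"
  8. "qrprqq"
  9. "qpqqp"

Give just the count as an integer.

1 → match
2 → no match
3 → match
4 → match
5 → match
6 → no match
7 → no match
8 → match
9 → match
Total matched: 6

6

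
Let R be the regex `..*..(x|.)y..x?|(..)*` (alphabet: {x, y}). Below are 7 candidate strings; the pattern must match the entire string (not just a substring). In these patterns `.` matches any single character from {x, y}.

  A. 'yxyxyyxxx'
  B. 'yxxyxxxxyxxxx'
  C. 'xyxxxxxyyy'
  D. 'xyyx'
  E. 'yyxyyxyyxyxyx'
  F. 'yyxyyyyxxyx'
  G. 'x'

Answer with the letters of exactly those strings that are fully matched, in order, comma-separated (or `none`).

A. 'yxyxyyxxx' → match
B → no match
C. 'xyxxxxxyyy' → match
D. 'xyyx' → match
E → match
F. 'yyxyyyyxxyx' → no match
G. 'x' → no match

A, C, D, E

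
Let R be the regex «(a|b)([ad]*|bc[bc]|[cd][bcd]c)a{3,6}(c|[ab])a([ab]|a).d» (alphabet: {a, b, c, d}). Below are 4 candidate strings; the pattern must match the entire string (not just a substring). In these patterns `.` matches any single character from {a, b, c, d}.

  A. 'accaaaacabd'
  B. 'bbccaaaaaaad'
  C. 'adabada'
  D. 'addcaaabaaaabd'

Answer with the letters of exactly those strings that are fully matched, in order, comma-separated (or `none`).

A → no match
B → match
C → no match — must end with 'd'
D → no match

B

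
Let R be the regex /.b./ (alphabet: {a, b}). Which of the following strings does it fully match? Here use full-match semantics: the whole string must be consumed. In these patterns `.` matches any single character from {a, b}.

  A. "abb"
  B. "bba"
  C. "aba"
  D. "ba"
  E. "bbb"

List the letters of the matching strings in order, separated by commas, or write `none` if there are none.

A → match
B → match
C → match
D → no match
E → match

A, B, C, E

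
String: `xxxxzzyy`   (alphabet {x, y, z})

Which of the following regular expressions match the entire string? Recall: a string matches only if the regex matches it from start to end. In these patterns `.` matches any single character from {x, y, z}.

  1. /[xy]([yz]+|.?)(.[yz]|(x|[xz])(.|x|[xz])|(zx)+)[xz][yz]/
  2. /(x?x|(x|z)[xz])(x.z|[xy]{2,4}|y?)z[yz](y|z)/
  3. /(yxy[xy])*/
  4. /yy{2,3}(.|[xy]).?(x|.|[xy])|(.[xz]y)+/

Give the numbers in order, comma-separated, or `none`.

2

1 → no match
2 → match
3 → no match
4 → no match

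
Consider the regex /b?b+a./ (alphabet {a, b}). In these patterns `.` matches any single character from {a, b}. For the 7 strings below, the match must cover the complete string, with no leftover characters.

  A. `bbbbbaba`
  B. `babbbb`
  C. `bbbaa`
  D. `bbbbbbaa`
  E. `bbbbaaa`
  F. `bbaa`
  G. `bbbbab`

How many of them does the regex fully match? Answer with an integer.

A. `bbbbbaba` → no match
B. `babbbb` → no match
C. `bbbaa` → match
D. `bbbbbbaa` → match
E. `bbbbaaa` → no match
F. `bbaa` → match
G. `bbbbab` → match
Total matched: 4

4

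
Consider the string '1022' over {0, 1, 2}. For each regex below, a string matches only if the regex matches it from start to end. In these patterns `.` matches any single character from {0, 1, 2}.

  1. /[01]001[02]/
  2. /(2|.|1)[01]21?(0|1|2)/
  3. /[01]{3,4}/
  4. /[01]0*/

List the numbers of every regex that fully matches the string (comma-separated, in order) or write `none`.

2

1 → no match
2 → match
3 → no match
4 → no match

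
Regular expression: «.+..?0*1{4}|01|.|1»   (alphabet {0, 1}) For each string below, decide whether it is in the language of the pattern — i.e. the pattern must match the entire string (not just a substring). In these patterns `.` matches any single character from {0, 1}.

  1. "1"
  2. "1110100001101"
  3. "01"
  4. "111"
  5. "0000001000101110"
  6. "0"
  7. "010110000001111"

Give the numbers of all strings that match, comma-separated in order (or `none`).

1, 3, 6, 7

1 → match
2 → no match
3 → match
4 → no match
5 → no match
6 → match
7 → match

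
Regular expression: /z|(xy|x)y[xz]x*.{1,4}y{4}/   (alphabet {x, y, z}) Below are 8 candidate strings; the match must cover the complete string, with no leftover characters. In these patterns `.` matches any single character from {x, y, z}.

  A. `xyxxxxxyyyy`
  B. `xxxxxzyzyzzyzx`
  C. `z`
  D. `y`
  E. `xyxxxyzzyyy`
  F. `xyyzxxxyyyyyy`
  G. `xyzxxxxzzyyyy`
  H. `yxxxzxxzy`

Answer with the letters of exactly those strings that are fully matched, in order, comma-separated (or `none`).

A → match
B → no match
C → match
D → no match
E → no match
F → match
G → match
H → no match

A, C, F, G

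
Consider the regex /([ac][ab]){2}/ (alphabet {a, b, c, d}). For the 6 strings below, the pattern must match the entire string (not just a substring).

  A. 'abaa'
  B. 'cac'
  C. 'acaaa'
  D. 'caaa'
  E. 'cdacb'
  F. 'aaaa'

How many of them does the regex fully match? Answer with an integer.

3

A → match
B → no match
C → no match
D → match
E → no match
F → match
Total matched: 3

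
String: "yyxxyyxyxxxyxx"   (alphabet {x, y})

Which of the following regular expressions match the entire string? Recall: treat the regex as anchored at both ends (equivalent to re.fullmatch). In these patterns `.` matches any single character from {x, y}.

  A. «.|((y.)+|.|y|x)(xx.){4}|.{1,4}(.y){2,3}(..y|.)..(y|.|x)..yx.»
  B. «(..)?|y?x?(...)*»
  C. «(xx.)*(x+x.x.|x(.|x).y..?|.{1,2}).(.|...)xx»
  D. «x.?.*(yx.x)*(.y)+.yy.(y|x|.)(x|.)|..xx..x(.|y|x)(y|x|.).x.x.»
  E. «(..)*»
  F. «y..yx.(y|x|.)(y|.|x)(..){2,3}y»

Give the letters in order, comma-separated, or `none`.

D, E

A → no match
B → no match
C → no match
D → match
E → match
F → no match — must end with "y"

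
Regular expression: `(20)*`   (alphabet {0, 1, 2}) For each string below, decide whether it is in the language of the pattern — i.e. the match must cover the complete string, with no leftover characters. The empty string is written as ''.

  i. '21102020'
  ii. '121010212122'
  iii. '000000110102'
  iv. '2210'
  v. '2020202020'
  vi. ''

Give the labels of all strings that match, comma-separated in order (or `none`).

v, vi

i → no match
ii → no match
iii → no match
iv → no match
v → match
vi → match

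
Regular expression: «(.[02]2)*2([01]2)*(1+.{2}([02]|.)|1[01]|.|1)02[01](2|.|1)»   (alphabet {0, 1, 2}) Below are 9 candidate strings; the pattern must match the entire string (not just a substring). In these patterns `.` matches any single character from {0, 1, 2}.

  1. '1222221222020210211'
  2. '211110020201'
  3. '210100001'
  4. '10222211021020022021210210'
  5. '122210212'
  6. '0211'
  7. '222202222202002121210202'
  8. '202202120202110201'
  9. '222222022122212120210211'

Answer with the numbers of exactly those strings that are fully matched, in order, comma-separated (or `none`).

1 → match
2 → match
3 → no match
4 → no match
5 → match
6 → no match
7 → no match
8 → match
9 → match

1, 2, 5, 8, 9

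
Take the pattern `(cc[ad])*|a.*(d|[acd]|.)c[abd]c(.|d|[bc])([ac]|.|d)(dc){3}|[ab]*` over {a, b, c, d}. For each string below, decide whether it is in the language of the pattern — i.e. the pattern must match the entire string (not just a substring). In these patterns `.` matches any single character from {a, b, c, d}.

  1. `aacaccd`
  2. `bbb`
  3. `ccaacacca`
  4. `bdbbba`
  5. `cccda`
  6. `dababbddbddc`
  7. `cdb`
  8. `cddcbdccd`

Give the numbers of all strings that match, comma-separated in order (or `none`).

2

1 → no match
2 → match
3 → no match
4 → no match
5 → no match
6 → no match
7 → no match
8 → no match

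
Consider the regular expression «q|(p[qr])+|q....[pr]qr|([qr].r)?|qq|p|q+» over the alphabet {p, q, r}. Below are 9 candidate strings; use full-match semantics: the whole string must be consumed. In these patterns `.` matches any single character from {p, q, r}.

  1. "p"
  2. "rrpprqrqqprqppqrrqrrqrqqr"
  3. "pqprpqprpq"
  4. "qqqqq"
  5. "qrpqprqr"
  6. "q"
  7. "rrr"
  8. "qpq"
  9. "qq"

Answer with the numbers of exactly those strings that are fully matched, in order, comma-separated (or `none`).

1, 3, 4, 5, 6, 7, 9

1 → match
2 → no match
3 → match
4 → match
5 → match
6 → match
7 → match
8 → no match
9 → match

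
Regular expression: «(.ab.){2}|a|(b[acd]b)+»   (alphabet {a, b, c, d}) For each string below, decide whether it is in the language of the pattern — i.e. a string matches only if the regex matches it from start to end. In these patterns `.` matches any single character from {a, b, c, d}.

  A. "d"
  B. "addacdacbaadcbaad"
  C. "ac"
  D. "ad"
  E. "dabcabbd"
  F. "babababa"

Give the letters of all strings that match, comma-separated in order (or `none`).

F

A → no match
B → no match
C → no match
D → no match
E → no match
F → match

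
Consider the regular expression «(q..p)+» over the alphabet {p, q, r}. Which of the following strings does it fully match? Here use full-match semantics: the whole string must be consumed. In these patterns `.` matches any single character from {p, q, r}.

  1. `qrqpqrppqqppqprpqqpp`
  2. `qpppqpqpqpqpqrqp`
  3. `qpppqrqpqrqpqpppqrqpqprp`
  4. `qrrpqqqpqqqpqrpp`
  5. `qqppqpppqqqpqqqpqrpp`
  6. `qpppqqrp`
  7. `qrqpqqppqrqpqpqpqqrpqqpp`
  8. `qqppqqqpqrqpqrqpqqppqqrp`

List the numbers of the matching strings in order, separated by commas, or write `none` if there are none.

1, 2, 3, 4, 5, 6, 7, 8

1 → match
2 → match
3 → match
4 → match
5 → match
6. `qpppqqrp` → match
7 → match
8 → match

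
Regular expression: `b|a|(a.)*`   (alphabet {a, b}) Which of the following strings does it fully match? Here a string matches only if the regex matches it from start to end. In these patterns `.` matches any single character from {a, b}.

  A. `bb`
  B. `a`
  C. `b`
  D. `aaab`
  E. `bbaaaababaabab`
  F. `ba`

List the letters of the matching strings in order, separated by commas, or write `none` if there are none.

B, C, D

A → no match
B → match
C → match
D → match
E → no match
F → no match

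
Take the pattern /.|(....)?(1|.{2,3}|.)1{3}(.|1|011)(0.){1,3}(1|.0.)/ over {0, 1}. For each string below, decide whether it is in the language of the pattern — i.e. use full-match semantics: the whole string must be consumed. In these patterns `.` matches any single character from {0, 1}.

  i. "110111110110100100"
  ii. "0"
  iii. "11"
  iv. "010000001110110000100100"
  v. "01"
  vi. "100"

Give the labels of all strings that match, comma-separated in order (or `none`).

i, ii

i → match
ii. "0" → match
iii. "11" → no match
iv → no match
v. "01" → no match
vi. "100" → no match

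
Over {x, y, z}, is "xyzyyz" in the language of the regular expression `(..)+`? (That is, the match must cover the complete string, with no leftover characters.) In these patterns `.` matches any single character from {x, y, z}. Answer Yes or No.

Yes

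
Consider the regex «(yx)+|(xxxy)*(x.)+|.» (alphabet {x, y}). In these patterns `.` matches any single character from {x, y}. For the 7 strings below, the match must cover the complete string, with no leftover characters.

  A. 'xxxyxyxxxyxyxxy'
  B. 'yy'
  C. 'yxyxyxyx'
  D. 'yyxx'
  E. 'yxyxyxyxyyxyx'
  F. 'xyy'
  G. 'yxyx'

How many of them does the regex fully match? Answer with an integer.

2

A → no match
B → no match
C → match
D → no match
E → no match
F → no match
G → match
Total matched: 2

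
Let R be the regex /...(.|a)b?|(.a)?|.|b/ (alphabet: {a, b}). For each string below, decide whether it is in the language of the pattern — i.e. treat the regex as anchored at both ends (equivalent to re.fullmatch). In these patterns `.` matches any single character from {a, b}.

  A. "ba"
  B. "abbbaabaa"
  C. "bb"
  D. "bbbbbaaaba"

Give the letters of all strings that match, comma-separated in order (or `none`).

A → match
B → no match
C → no match
D → no match

A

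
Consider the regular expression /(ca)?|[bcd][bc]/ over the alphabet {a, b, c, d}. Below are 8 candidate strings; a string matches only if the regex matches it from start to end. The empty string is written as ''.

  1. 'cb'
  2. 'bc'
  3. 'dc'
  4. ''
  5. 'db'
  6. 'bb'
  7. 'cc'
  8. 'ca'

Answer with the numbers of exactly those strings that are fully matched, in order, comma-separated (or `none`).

1, 2, 3, 4, 5, 6, 7, 8

1 → match
2 → match
3 → match
4 → match
5 → match
6 → match
7 → match
8 → match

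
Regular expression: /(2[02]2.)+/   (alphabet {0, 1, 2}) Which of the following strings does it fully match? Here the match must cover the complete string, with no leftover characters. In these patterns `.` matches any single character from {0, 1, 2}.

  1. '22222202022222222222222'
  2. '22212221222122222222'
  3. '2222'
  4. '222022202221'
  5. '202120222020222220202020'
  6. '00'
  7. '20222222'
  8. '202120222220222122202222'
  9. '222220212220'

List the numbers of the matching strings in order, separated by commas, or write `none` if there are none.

2, 3, 4, 5, 7, 8, 9

1 → no match
2 → match
3 → match
4 → match
5 → match
6 → no match — must start with '2'
7 → match
8 → match
9 → match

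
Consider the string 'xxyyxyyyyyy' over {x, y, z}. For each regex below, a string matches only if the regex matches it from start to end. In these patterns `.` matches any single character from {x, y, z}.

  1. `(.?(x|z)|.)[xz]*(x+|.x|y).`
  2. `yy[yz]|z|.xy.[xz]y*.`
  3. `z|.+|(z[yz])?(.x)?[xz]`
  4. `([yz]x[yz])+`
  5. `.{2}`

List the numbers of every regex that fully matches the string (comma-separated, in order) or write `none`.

1 → no match
2 → match
3 → match
4 → no match
5 → no match

2, 3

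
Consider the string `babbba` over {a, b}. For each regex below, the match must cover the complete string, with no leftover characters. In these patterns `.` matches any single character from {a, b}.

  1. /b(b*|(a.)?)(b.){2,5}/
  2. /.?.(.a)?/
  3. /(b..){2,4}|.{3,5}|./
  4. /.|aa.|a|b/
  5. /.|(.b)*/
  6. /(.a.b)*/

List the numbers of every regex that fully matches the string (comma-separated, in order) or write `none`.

1 → no match
2 → no match
3 → match
4 → no match
5 → no match
6 → no match

3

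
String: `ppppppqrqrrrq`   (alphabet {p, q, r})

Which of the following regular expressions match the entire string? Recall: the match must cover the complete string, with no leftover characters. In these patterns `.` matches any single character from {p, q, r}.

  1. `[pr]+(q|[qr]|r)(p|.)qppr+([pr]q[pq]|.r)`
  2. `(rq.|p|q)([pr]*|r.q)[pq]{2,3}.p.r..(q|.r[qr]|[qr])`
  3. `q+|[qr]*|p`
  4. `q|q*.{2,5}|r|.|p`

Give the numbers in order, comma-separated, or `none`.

1 → no match
2 → match
3 → no match
4 → no match

2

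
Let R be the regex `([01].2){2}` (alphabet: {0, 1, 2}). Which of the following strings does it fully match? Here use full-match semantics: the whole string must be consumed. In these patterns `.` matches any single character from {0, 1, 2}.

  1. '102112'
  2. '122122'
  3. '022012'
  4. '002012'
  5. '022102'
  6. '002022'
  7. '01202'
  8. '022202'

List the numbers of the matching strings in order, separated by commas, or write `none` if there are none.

1, 2, 3, 4, 5, 6

1 → match
2 → match
3 → match
4 → match
5 → match
6 → match
7 → no match
8 → no match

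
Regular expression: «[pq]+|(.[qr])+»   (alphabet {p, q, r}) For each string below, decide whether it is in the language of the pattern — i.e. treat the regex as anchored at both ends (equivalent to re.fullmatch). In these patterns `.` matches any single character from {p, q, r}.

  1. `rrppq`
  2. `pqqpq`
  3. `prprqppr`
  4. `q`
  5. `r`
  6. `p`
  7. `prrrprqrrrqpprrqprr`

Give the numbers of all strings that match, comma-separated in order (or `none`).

1. `rrppq` → no match
2. `pqqpq` → match
3. `prprqppr` → no match
4. `q` → match
5. `r` → no match
6. `p` → match
7 → no match

2, 4, 6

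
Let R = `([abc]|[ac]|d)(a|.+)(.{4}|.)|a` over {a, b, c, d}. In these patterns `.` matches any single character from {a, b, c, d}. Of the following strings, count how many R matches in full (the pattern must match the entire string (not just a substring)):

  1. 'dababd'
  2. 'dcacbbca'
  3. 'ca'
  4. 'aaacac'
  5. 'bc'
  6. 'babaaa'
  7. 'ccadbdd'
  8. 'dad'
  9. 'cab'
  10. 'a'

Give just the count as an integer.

1 → match
2 → match
3 → no match
4 → match
5 → no match
6 → match
7 → match
8 → match
9 → match
10 → match
Total matched: 8

8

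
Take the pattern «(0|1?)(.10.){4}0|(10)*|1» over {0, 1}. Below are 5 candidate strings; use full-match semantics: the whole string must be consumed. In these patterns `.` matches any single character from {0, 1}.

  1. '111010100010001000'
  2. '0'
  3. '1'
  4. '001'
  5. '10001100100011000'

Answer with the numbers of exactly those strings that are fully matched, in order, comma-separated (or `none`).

1 → match
2. '0' → no match
3. '1' → match
4. '001' → no match
5 → no match

1, 3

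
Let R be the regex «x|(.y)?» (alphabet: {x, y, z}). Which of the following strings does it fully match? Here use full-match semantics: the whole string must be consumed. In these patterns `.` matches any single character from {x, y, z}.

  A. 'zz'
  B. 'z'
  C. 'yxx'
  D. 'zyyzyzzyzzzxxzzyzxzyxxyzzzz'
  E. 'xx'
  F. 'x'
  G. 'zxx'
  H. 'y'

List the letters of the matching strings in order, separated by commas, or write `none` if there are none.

A → no match
B → no match
C → no match
D → no match
E → no match
F → match
G → no match
H → no match

F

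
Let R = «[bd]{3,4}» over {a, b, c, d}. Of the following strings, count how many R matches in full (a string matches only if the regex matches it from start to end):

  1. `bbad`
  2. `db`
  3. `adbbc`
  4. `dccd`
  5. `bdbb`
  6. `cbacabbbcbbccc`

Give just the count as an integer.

1 → no match
2 → no match
3 → no match
4 → no match
5 → match
6 → no match
Total matched: 1

1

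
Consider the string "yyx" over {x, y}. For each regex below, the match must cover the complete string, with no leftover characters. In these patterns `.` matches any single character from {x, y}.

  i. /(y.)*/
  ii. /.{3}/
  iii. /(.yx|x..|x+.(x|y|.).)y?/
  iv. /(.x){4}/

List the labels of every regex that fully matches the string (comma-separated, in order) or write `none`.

ii, iii

i → no match
ii → match
iii → match
iv → no match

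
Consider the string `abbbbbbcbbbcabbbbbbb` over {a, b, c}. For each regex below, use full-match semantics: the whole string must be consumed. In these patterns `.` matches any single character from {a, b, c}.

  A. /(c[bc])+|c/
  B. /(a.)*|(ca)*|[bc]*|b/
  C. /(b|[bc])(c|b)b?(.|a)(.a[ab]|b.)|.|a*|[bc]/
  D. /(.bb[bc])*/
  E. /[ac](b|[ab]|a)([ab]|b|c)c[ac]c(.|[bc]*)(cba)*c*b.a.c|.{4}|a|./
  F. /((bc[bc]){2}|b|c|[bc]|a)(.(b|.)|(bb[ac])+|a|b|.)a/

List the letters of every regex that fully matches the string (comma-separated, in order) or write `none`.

D

A → no match — must start with `c`
B → no match
C → no match
D → match
E → no match
F → no match — must end with `a`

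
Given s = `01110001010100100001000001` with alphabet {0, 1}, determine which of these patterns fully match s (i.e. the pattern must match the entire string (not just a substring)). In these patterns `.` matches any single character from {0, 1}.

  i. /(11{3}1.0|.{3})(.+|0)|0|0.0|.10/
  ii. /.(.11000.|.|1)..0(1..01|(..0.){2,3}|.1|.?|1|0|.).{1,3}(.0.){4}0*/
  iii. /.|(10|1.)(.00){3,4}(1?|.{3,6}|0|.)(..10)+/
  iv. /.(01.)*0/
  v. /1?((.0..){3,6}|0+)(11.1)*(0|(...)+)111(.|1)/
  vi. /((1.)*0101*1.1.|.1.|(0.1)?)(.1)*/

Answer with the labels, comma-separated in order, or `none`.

i, ii

i → match
ii → match
iii → no match
iv → no match — must end with `0`
v → no match
vi → no match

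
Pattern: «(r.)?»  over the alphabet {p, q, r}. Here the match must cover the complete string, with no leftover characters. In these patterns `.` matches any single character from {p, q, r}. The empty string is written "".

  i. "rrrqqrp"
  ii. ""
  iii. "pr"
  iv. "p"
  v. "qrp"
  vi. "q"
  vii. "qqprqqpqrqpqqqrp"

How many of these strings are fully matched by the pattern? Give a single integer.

1

i → no match
ii → match
iii → no match
iv → no match
v → no match
vi → no match
vii → no match
Total matched: 1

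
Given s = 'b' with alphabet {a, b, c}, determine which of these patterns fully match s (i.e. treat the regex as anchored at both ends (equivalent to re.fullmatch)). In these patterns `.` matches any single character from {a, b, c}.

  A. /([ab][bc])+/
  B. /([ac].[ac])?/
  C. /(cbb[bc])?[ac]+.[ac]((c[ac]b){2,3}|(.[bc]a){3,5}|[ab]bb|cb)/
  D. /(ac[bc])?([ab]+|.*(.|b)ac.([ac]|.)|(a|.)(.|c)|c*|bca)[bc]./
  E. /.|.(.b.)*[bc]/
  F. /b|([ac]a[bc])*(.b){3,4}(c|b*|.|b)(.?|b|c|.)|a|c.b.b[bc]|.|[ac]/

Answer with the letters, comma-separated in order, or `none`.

A → no match
B → no match
C → no match
D → no match
E → match
F → match

E, F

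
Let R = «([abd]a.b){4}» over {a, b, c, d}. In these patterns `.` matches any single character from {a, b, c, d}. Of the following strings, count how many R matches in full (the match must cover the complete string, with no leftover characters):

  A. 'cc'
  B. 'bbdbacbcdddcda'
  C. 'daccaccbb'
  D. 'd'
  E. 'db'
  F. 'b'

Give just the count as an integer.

A → no match — must end with 'b'
B → no match — must end with 'b'
C → no match
D → no match — must end with 'b'
E → no match
F → no match
Total matched: 0

0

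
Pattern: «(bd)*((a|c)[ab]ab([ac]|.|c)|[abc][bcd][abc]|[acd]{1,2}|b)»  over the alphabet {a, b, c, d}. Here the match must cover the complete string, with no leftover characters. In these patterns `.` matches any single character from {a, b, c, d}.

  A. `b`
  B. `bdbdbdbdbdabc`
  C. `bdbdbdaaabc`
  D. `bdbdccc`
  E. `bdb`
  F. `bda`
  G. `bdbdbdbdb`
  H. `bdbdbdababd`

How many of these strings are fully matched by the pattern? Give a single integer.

8

A → match
B → match
C → match
D → match
E → match
F → match
G → match
H → match
Total matched: 8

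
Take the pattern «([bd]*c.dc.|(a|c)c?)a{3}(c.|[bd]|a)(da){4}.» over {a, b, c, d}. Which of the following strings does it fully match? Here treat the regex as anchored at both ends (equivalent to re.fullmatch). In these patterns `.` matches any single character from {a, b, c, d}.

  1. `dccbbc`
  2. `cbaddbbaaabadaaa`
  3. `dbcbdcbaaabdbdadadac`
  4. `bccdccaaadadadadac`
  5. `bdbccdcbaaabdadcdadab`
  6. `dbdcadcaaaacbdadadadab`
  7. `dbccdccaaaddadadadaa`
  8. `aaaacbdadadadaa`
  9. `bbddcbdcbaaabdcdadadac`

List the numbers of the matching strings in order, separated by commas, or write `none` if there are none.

1. `dccbbc` → no match
2 → no match
3 → no match
4 → no match
5 → no match
6 → match
7 → match
8 → match
9 → no match

6, 7, 8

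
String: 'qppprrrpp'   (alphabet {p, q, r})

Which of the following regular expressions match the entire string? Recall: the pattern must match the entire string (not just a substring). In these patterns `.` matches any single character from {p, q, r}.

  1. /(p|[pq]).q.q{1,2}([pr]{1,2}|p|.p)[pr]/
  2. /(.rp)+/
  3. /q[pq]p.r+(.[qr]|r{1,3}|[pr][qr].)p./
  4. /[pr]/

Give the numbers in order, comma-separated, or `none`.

3

1 → no match
2 → no match — must end with 'rp'
3 → match
4 → no match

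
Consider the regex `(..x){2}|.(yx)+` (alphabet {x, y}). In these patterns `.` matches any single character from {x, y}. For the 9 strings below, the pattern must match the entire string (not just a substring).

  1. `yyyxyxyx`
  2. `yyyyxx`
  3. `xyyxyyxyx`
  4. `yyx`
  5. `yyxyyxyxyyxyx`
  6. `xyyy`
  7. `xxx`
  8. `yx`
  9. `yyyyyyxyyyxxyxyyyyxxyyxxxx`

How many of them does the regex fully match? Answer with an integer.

1

1 → no match
2 → no match
3 → no match
4 → match
5 → no match
6 → no match
7 → no match
8 → no match
9 → no match
Total matched: 1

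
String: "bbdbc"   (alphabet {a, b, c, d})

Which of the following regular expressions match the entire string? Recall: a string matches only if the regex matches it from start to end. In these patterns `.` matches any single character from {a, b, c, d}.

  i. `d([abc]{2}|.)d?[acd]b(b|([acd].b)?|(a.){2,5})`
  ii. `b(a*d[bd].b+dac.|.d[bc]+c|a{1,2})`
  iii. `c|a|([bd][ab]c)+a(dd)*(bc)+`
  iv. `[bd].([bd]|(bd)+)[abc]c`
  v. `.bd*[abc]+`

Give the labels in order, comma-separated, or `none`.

ii, iv, v

i → no match — must start with "d"
ii → match
iii → no match
iv → match
v → match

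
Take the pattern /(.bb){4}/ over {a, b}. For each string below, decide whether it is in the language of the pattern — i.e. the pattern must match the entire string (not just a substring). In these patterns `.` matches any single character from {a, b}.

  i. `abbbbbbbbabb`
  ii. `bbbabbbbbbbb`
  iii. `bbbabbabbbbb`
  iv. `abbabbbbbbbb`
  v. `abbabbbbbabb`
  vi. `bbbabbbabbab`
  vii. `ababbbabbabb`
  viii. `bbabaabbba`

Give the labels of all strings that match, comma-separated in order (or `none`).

i. `abbbbbbbbabb` → match
ii. `bbbabbbbbbbb` → match
iii. `bbbabbabbbbb` → match
iv. `abbabbbbbbbb` → match
v. `abbabbbbbabb` → match
vi. `bbbabbbabbab` → no match — must end with `bb`
vii. `ababbbabbabb` → no match
viii. `bbabaabbba` → no match — must end with `bb`

i, ii, iii, iv, v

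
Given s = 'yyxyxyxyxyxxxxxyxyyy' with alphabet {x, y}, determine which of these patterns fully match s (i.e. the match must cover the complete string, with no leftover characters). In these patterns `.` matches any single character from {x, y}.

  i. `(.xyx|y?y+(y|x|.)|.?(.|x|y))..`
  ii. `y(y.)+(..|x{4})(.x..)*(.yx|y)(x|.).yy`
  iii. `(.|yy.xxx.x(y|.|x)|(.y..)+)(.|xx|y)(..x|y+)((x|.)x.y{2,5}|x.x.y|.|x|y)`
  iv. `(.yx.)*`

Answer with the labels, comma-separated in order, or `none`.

i → no match
ii → match
iii → no match
iv → no match

ii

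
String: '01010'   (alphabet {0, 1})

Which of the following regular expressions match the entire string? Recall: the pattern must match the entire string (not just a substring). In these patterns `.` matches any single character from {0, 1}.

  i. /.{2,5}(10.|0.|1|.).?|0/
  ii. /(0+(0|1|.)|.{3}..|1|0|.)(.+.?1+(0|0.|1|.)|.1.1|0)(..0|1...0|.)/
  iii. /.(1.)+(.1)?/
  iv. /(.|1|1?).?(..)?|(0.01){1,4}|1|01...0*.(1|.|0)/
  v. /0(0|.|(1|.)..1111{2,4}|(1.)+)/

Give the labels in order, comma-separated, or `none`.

i, iii, v

i → match
ii → no match
iii → match
iv → no match
v → match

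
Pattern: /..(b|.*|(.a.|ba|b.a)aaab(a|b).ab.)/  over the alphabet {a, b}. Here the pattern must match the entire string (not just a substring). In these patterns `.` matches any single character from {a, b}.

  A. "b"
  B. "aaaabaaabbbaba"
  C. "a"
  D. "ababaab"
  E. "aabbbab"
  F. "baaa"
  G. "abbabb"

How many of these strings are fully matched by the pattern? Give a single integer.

A. "b" → no match
B → match
C. "a" → no match
D. "ababaab" → match
E. "aabbbab" → match
F. "baaa" → match
G. "abbabb" → match
Total matched: 5

5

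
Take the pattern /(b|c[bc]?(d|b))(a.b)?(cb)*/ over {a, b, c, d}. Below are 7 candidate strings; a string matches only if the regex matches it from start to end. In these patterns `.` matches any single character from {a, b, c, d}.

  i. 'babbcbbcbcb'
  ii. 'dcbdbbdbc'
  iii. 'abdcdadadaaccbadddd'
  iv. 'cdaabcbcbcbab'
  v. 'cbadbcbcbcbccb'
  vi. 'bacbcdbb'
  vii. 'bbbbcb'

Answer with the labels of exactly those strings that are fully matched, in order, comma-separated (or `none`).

none

i → no match
ii → no match
iii → no match
iv → no match
v → no match
vi → no match
vii → no match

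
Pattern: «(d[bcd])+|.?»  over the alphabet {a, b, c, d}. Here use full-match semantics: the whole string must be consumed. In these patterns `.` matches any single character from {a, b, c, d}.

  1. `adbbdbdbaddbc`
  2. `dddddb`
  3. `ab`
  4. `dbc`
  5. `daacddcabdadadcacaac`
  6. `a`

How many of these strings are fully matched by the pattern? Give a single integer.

2

1 → no match
2 → match
3 → no match
4 → no match
5 → no match
6 → match
Total matched: 2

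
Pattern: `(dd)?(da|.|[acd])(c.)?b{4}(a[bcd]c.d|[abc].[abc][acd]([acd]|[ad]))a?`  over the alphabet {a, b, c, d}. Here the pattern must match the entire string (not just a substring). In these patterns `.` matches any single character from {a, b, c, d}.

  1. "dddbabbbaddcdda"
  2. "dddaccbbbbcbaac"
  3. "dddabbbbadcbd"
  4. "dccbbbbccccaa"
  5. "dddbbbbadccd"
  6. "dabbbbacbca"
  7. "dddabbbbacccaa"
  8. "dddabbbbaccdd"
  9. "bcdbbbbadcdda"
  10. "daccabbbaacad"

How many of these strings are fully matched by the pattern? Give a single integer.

1 → no match
2 → match
3 → match
4 → match
5 → match
6 → match
7 → match
8 → match
9 → match
10 → no match
Total matched: 8

8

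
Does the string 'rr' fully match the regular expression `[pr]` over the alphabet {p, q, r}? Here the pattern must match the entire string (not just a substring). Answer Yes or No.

No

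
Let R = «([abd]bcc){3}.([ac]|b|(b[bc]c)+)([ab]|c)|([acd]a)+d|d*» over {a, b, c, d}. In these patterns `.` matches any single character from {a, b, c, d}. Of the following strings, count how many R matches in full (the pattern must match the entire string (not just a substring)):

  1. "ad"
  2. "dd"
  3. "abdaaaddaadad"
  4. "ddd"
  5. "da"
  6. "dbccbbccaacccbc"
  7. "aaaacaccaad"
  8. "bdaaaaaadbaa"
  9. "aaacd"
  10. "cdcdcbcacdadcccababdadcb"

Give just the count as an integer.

2

1 → no match
2 → match
3 → no match
4 → match
5 → no match
6 → no match
7 → no match
8 → no match
9 → no match
10 → no match
Total matched: 2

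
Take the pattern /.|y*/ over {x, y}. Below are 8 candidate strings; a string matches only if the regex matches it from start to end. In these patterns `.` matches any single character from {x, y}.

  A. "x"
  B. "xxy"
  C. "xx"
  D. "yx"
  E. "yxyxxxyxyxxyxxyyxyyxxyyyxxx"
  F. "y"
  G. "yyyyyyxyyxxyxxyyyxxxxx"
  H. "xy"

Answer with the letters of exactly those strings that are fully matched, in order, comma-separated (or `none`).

A, F

A → match
B → no match
C → no match
D → no match
E → no match
F → match
G → no match
H → no match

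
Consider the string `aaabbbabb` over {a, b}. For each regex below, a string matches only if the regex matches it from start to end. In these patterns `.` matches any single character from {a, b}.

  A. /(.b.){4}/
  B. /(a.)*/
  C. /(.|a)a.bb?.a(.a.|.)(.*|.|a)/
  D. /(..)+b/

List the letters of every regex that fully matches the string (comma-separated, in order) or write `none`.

A → no match
B → no match
C → match
D → match

C, D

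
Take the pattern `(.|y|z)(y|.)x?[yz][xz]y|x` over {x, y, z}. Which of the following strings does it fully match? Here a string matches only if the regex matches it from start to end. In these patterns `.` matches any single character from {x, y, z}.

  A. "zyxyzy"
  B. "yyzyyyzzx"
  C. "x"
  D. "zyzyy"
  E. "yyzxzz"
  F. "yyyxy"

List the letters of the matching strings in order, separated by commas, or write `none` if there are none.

A → match
B → no match
C → match
D → no match
E → no match
F → match

A, C, F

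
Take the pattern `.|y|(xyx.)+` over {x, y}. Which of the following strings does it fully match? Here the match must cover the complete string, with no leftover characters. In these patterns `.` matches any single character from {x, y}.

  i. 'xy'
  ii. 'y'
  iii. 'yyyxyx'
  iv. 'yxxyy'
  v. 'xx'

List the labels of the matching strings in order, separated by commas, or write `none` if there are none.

ii

i. 'xy' → no match
ii. 'y' → match
iii. 'yyyxyx' → no match
iv. 'yxxyy' → no match
v. 'xx' → no match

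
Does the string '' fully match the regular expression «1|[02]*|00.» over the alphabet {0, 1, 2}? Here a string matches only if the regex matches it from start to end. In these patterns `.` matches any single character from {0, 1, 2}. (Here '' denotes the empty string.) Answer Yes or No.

Yes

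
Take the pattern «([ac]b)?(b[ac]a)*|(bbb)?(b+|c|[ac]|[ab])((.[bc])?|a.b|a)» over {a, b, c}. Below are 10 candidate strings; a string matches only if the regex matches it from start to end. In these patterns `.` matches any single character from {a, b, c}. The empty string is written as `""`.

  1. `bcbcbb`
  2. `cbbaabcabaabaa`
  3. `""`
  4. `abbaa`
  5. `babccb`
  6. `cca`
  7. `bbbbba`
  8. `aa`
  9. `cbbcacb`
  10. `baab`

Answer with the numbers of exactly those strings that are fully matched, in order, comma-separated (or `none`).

1 → no match
2 → match
3 → match
4 → match
5 → no match
6 → no match
7 → match
8 → match
9 → no match
10 → match

2, 3, 4, 7, 8, 10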